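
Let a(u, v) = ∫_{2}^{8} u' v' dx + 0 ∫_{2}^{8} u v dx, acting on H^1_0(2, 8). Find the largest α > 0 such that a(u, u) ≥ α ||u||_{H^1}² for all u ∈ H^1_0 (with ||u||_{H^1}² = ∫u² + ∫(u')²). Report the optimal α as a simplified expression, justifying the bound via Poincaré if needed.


α = π^2/(π^2 + 36)

Coercivity of a(·,·) on H^1_0(2, 8) means a(u, u) ≥ α ||u||_{H^1}² for every u ∈ H^1_0.
The interval has length L = 6, and Poincaré/coercivity depend only on L. Here a(u, u) = ∫(u')² + (0)·∫u².
Here c = 0, so a(u,u) = ∫(u')² alone. The condition a(u,u) ≥ α||u||_{H^1}² reads (1−α)∫(u')² ≥ (α−c)∫u². Any admissible α is ≤ 1 (rapidly oscillating u have ∫u²/∫(u')² → 0), and α = 1 would force 0 ≥ (1−c)∫u², impossible since c < 1; so 1−α > 0. By the sharp Poincaré inequality on H^1_0 of an interval of length L, ∫(u')² ≥ (π/L)²∫u² with equality for the first sine mode sin(π(x−x₀)/L) (x₀ the left endpoint), so the inequality holds for all u iff (1−α)(π/L)² ≥ α − c, i.e. α ≤ ((π/L)² + c)/((π/L)² + 1) = (1 + c(L/π)²)/(1 + (L/π)²). (Direct route, valid since c ≤ 0: Poincaré gives c∫u² ≥ c(L/π)²∫(u')², so a(u,u) ≥ (1 + c(L/π)²)∫(u')², while ||u||_{H^1}² ≤ (1 + (L/π)²)∫(u')²; dividing yields the same α.) With (π/L)² = π^2/36 and c = 0, the largest admissible constant is α = ((π/L)² + c)/((π/L)² + 1).
Simplifying, α = π^2/(π^2 + 36).


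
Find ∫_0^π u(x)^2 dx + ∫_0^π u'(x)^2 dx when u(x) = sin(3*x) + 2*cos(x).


||u||_{H^1(0,π)}^2 = 9*π

u'(x) = -2*sin(x) + 3*cos(3*x).
Expand u² and (u')² and integrate term by term on (0, π), using: for integers n ≥ 1, ∫_0^π sin²(nx) dx = ∫_0^π cos²(nx) dx = π/2; for n ≠ n', ∫_0^π sin(nx)sin(n'x) dx = ∫_0^π cos(nx)cos(n'x) dx = 0; and by product-to-sum, ∫_0^π sin(nx)cos(n'x) dx = ½∫_0^π [sin((n+n')x) + sin((n−n')x)] dx, which is 0 when n+n' is even and 2n/(n²−n'²) when n+n' is odd (it need not vanish on (0, π)).
  u² squared terms: (2)²·∫cos(x)² dx = 4·π/2 = 2*π;  (1)²·∫sin(3x)² dx = 1·π/2 = π/2.
  u² cross terms: 2·(2)·(1)·∫cos(x)·sin(3x) dx = 4·(0) = 0.
  So ∫_0^π u² dx = 2*π + π/2 + 0 = 5*π/2.
  (u')² squared terms: (-2)²·∫sin(x)² dx = 4·π/2 = 2*π;  (3)²·∫cos(3x)² dx = 9·π/2 = 9*π/2.
  (u')² cross terms: 2·(-2)·(3)·∫sin(x)·cos(3x) dx = -12·(0) = 0.
  So ∫_0^π (u')² dx = 2*π + 9*π/2 + 0 = 13*π/2.
||u||_{H^1}^2 = (5*π/2) + (13*π/2) = 9*π.


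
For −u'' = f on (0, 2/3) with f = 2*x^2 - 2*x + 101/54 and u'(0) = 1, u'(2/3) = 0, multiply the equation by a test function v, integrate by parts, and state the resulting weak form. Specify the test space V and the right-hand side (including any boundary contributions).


V = H^1(0, 2/3) (v unrestricted at boundary; u is determined up to an additive constant); weak form: ∫_0^2/3 u'v' dx = ∫_0^2/3 (2*x^2 - 2*x + 101/54) v dx − v(0) for all v ∈ V.

Multiply both sides by a test function v and integrate from 0 to 2/3:
  ∫_0^2/3 −u''(x) v(x) dx = ∫_0^2/3 f(x) v(x) dx.
Integrate the LHS by parts once:
  ∫_0^2/3 −u'' v dx = −[u'(x) v(x)]_0^2/3 + ∫_0^2/3 u'(x) v'(x) dx.
Thus ∫_0^2/3 u'(x) v'(x) dx = ∫_0^2/3 f(x) v(x) dx + [u'(x) v(x)]_0^2/3.
Choose V so that boundary terms are either known or forced to vanish.
u has inhomogeneous Neumann u'(0) = 1, u'(2/3) = 0. [u' v]_0^2/3 = (0)·v(2/3) − (1)·v(0) = − v(0). Take V = H^1(0, 2/3); boundary term becomes part of RHS.
Weak formulation: find u (satisfying any essential BC) such that ∫_0^2/3 u'(x) v'(x) dx = ∫_0^2/3 f v dx − v(0) for all v ∈ V (Neumann data are natural BCs: they enter the RHS as boundary terms).
Substituting f(x) = 2*x^2 - 2*x + 101/54, the right-hand side is ∫_0^2/3 (2*x^2 - 2*x + 101/54) v dx − v(0).
Compatibility check (pure Neumann): taking v ≡ 1 ∈ V gives 0 = ∫_0^2/3 f dx + (0) − (1), i.e. ∫_0^2/3 f dx must equal u'(0) − u'(2/3) = 1. Indeed ∫_0^2/3 (2*x^2 - 2*x + 101/54) dx = 1, so the data are compatible. The solution is then unique only up to an additive constant (fix it e.g. by requiring ∫_0^2/3 u dx = 0).


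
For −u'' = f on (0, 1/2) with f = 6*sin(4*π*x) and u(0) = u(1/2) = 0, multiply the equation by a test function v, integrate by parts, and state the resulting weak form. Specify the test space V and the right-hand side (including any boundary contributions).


V = H^1_0(0, 1/2) (so v(0) = v(1/2) = 0); weak form: ∫_0^1/2 u'v' dx = ∫_0^1/2 (6*sin(4*π*x)) v dx for all v ∈ V.

Multiply both sides by a test function v and integrate from 0 to 1/2:
  ∫_0^1/2 −u''(x) v(x) dx = ∫_0^1/2 f(x) v(x) dx.
Integrate the LHS by parts once:
  ∫_0^1/2 −u'' v dx = −[u'(x) v(x)]_0^1/2 + ∫_0^1/2 u'(x) v'(x) dx.
Thus ∫_0^1/2 u'(x) v'(x) dx = ∫_0^1/2 f(x) v(x) dx + [u'(x) v(x)]_0^1/2.
Choose V so that boundary terms are either known or forced to vanish.
u is Dirichlet: u(0) = u(1/2) = 0. Let V = H^1_0(0, 1/2); then v(0) = v(1/2) = 0, and [u' v]_0^1/2 = 0.
Weak formulation: find u (satisfying any essential BC) such that ∫_0^1/2 u'(x) v'(x) dx = ∫_0^1/2 f v dx for all v ∈ V.
Substituting f(x) = 6*sin(4*π*x), the right-hand side is ∫_0^1/2 (6*sin(4*π*x)) v dx.


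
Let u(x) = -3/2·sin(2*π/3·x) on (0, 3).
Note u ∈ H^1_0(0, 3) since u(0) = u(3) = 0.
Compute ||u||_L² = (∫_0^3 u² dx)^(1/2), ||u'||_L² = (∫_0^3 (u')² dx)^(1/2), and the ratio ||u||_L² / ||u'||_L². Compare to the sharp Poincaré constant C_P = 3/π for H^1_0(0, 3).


||u||_L² / ||u'||_L² = 3/(2*π) < C_P = 3/π.

u(x) = -3/2·sin(2*π/3·x), so u'(x) = -π*cos(2*π*x/3).
Writing u(x) = A·sin(kπx/L) with A = -3/2 and k = 2, use ∫_0^L sin²(kπx/L) dx = L/2 and ∫_0^L cos²(kπx/L) dx = L/2.
u² = 9/4·sin²(2*π/3·x) and (u')² = π^2·cos²(2*π/3·x), and each of sin², cos² integrates to L/2 = 3/2 over (0, 3).
∫_0^3 u² dx = 27/8, so ||u||_L² = 3*sqrt(6)/4.
∫_0^3 (u')² dx = 3*π^2/2, so ||u'||_L² = sqrt(6)*π/2.
Ratio ||u||_L² / ||u'||_L² = 3/(2*π).
Sharp Poincaré constant on H^1_0(0, 3) is C_P = L/π = 3/π, achieved by sin(π/3·x).
This is the k = 2 harmonic; the ratio L/(kπ) is strictly less than C_P = L/π, consistent with the sharp inequality ||u||_L² ≤ C_P ||u'||_L².


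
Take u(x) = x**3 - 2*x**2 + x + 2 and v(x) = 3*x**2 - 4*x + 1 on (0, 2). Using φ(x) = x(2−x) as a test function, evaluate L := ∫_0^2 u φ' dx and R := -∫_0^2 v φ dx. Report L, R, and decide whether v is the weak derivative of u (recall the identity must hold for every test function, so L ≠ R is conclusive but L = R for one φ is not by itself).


LHS = -4/5, RHS = -4/5. Yes, v = u' weakly.

u(x) = x**3 - 2*x**2 + x + 2, classical derivative u'(x) = 3*x**2 - 4*x + 1.
φ(x) = x(2−x), so φ'(x) = 2 - 2*x.
Note φ(0) = φ(2) = 0, so the boundary term u·φ vanishes.
LHS = ∫_0^2 u(x) φ'(x) dx = ∫_0^2 (-2*x^4 + 6*x^3 - 6*x^2 - 2*x + 4) dx. Term by term:
  ∫_0^2 -2*x^4 dx = -64/5;  ∫_0^2 6*x^3 dx = 24;  ∫_0^2 -6*x^2 dx = -16;
  ∫_0^2 -2*x dx = -4;  ∫_0^2 4 dx = 8.
Sum: -64/5 + 24 − 16 − 4 + 8 = -4/5.
So LHS = -4/5.
∫_0^2 v(x) φ(x) dx = ∫_0^2 (-3*x^4 + 10*x^3 - 9*x^2 + 2*x) dx. Term by term:
  ∫_0^2 -3*x^4 dx = -96/5;  ∫_0^2 10*x^3 dx = 40;  ∫_0^2 -9*x^2 dx = -24;
  ∫_0^2 2*x dx = 4.
Sum: -96/5 + 40 − 24 + 4 = 4/5.
So RHS = -∫_0^2 v(x) φ(x) dx = -4/5.
LHS = RHS, so the identity holds for this test φ.
Moreover u is smooth here and v(x) = u'(x) = 3*x**2 - 4*x + 1 pointwise, so the identity holds for every test function. Hence v is the weak derivative of u.


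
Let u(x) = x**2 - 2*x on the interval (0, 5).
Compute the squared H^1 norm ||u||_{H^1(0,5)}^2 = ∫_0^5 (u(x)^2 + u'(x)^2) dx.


||u||_{H^1}^2 = 760/3

The H^1 norm (squared) on an interval (0, L) is
  ||u||_{H^1}^2 = ∫_0^L u(x)^2 dx + ∫_0^L u'(x)^2 dx.
Compute u'(x) = 2*x - 2.
Then u(x)^2 = x**4 - 4*x**3 + 4*x**2 and u'(x)^2 = 4*x**2 - 8*x + 4.
Integrate each monomial from 0 to 5 using ∫_0^5 c·x^n dx = c·5^(n+1)/(n+1):
  ∫_0^5 u(x)^2 dx = ∫_0^5 (x^4 - 4*x^3 + 4*x^2) dx. Term by term:
    ∫_0^5 x^4 dx = 625;  ∫_0^5 -4*x^3 dx = -625;  ∫_0^5 4*x^2 dx = 500/3.
  Sum: 625 − 625 + 500/3 = 500/3.
  ∫_0^5 u'(x)^2 dx = ∫_0^5 (4*x^2 - 8*x + 4) dx. Term by term:
    ∫_0^5 4*x^2 dx = 500/3;  ∫_0^5 -8*x dx = -100;  ∫_0^5 4 dx = 20.
  Sum: 500/3 − 100 + 20 = 260/3.
Adding: ||u||_{H^1}^2 = 500/3 + 260/3 = 760/3.


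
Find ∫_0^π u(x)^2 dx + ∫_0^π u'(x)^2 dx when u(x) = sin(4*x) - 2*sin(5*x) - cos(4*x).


||u||_{H^1(0,π)}^2 = 680/9 + 69*π

u'(x) = 4*sin(4*x) + 4*cos(4*x) - 10*cos(5*x).
Expand u² and (u')² and integrate term by term on (0, π), using: for integers n ≥ 1, ∫_0^π sin²(nx) dx = ∫_0^π cos²(nx) dx = π/2; for n ≠ n', ∫_0^π sin(nx)sin(n'x) dx = ∫_0^π cos(nx)cos(n'x) dx = 0; and by product-to-sum, ∫_0^π sin(nx)cos(n'x) dx = ½∫_0^π [sin((n+n')x) + sin((n−n')x)] dx, which is 0 when n+n' is even and 2n/(n²−n'²) when n+n' is odd (it need not vanish on (0, π)).
  u² squared terms: (-1)²·∫cos(4x)² dx = 1·π/2 = π/2;  (-2)²·∫sin(5x)² dx = 4·π/2 = 2*π;  (1)²·∫sin(4x)² dx = 1·π/2 = π/2.
  u² cross terms: 2·(-1)·(-2)·∫cos(4x)·sin(5x) dx = 4·(10/9) = 40/9;  2·(-1)·(1)·∫cos(4x)·sin(4x) dx = -2·(0) = 0;  2·(-2)·(1)·∫sin(5x)·sin(4x) dx = -4·(0) = 0.
  So ∫_0^π u² dx = π/2 + 2*π + π/2 + 40/9 + 0 + 0 = 40/9 + 3*π.
  (u')² squared terms: (-10)²·∫cos(5x)² dx = 100·π/2 = 50*π;  (4)²·∫cos(4x)² dx = 16·π/2 = 8*π;  (4)²·∫sin(4x)² dx = 16·π/2 = 8*π.
  (u')² cross terms: 2·(-10)·(4)·∫cos(5x)·cos(4x) dx = -80·(0) = 0;  2·(-10)·(4)·∫cos(5x)·sin(4x) dx = -80·(-8/9) = 640/9;  2·(4)·(4)·∫cos(4x)·sin(4x) dx = 32·(0) = 0.
  So ∫_0^π (u')² dx = 50*π + 8*π + 8*π + 0 + 640/9 + 0 = 640/9 + 66*π.
||u||_{H^1}^2 = (40/9 + 3*π) + (640/9 + 66*π) = 680/9 + 69*π.


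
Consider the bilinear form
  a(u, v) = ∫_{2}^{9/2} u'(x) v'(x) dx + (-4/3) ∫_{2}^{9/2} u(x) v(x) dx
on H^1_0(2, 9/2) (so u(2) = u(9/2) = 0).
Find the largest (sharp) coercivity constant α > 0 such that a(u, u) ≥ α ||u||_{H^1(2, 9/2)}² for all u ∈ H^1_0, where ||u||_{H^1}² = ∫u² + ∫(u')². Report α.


α = 4*(-25 + 3*π^2)/(3*(25 + 4*π^2))

Coercivity of a(·,·) on H^1_0(2, 9/2) means a(u, u) ≥ α ||u||_{H^1}² for every u ∈ H^1_0.
The interval has length L = 5/2, and Poincaré/coercivity depend only on L. Here a(u, u) = ∫(u')² + (-4/3)·∫u².
Here c = -4/3 < 0 with |c| < (π/L)² = 4*π^2/25, so coercivity still holds. The condition a(u,u) ≥ α||u||_{H^1}² reads (1−α)∫(u')² ≥ (α−c)∫u². Any admissible α is ≤ 1 (rapidly oscillating u have ∫u²/∫(u')² → 0), and α = 1 would force 0 ≥ (1−c)∫u², impossible since c < 1; so 1−α > 0. By the sharp Poincaré inequality on H^1_0 of an interval of length L, ∫(u')² ≥ (π/L)²∫u² with equality for the first sine mode sin(π(x−x₀)/L) (x₀ the left endpoint), so the inequality holds for all u iff (1−α)(π/L)² ≥ α − c, i.e. α ≤ ((π/L)² + c)/((π/L)² + 1) = (1 + c(L/π)²)/(1 + (L/π)²). (Direct route, valid since c ≤ 0: Poincaré gives c∫u² ≥ c(L/π)²∫(u')², so a(u,u) ≥ (1 + c(L/π)²)∫(u')², while ||u||_{H^1}² ≤ (1 + (L/π)²)∫(u')²; dividing yields the same α.) With (π/L)² = 4*π^2/25 and c = -4/3, the largest admissible constant is α = ((π/L)² + c)/((π/L)² + 1).
Simplifying, α = 4*(-25 + 3*π^2)/(3*(25 + 4*π^2)).


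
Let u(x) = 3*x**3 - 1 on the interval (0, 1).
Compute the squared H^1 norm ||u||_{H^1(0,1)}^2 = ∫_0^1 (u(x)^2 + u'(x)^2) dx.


||u||_{H^1}^2 = 1189/70

The H^1 norm (squared) on an interval (0, L) is
  ||u||_{H^1}^2 = ∫_0^L u(x)^2 dx + ∫_0^L u'(x)^2 dx.
Compute u'(x) = 9*x**2.
Then u(x)^2 = 9*x**6 - 6*x**3 + 1 and u'(x)^2 = 81*x**4.
Integrate each monomial from 0 to 1 using ∫_0^1 c·x^n dx = c·1^(n+1)/(n+1):
  ∫_0^1 u(x)^2 dx = ∫_0^1 (9*x^6 - 6*x^3 + 1) dx. Term by term:
    ∫_0^1 9*x^6 dx = 9/7;  ∫_0^1 -6*x^3 dx = -3/2;  ∫_0^1 1 dx = 1.
  Sum: 9/7 − 3/2 + 1 = 11/14.
  ∫_0^1 u'(x)^2 dx = ∫_0^1 (81*x^4) dx. Term by term:
    ∫_0^1 81*x^4 dx = 81/5.
Adding: ||u||_{H^1}^2 = 11/14 + 81/5 = 1189/70.


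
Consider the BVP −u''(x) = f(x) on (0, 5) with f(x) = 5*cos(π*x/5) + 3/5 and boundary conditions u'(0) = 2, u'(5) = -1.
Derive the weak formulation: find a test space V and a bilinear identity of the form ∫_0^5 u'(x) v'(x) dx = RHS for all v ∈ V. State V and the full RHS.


V = H^1(0, 5) (v unrestricted at boundary; u is determined up to an additive constant); weak form: ∫_0^5 u'v' dx = ∫_0^5 (5*cos(π*x/5) + 3/5) v dx − v(5) − 2·v(0) for all v ∈ V.

Multiply both sides by a test function v and integrate from 0 to 5:
  ∫_0^5 −u''(x) v(x) dx = ∫_0^5 f(x) v(x) dx.
Integrate the LHS by parts once:
  ∫_0^5 −u'' v dx = −[u'(x) v(x)]_0^5 + ∫_0^5 u'(x) v'(x) dx.
Thus ∫_0^5 u'(x) v'(x) dx = ∫_0^5 f(x) v(x) dx + [u'(x) v(x)]_0^5.
Choose V so that boundary terms are either known or forced to vanish.
u has inhomogeneous Neumann u'(0) = 2, u'(5) = -1. [u' v]_0^5 = (-1)·v(5) − (2)·v(0) = − v(5) − 2·v(0). Take V = H^1(0, 5); boundary term becomes part of RHS.
Weak formulation: find u (satisfying any essential BC) such that ∫_0^5 u'(x) v'(x) dx = ∫_0^5 f v dx − v(5) − 2·v(0) for all v ∈ V (Neumann data are natural BCs: they enter the RHS as boundary terms).
Substituting f(x) = 5*cos(π*x/5) + 3/5, the right-hand side is ∫_0^5 (5*cos(π*x/5) + 3/5) v dx − v(5) − 2·v(0).
Compatibility check (pure Neumann): taking v ≡ 1 ∈ V gives 0 = ∫_0^5 f dx + (-1) − (2), i.e. ∫_0^5 f dx must equal u'(0) − u'(5) = 3. Indeed ∫_0^5 (5*cos(π*x/5) + 3/5) dx = 3, so the data are compatible. The solution is then unique only up to an additive constant (fix it e.g. by requiring ∫_0^5 u dx = 0).


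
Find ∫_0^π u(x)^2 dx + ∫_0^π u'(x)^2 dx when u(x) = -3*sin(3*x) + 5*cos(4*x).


||u||_{H^1(0,π)}^2 = 3060/7 + 515*π/2

u'(x) = -20*sin(4*x) - 9*cos(3*x).
Expand u² and (u')² and integrate term by term on (0, π), using: for integers n ≥ 1, ∫_0^π sin²(nx) dx = ∫_0^π cos²(nx) dx = π/2; for n ≠ n', ∫_0^π sin(nx)sin(n'x) dx = ∫_0^π cos(nx)cos(n'x) dx = 0; and by product-to-sum, ∫_0^π sin(nx)cos(n'x) dx = ½∫_0^π [sin((n+n')x) + sin((n−n')x)] dx, which is 0 when n+n' is even and 2n/(n²−n'²) when n+n' is odd (it need not vanish on (0, π)).
  u² squared terms: (-3)²·∫sin(3x)² dx = 9·π/2 = 9*π/2;  (5)²·∫cos(4x)² dx = 25·π/2 = 25*π/2.
  u² cross terms: 2·(-3)·(5)·∫sin(3x)·cos(4x) dx = -30·(-6/7) = 180/7.
  So ∫_0^π u² dx = 9*π/2 + 25*π/2 + 180/7 = 180/7 + 17*π.
  (u')² squared terms: (-20)²·∫sin(4x)² dx = 400·π/2 = 200*π;  (-9)²·∫cos(3x)² dx = 81·π/2 = 81*π/2.
  (u')² cross terms: 2·(-20)·(-9)·∫sin(4x)·cos(3x) dx = 360·(8/7) = 2880/7.
  So ∫_0^π (u')² dx = 200*π + 81*π/2 + 2880/7 = 2880/7 + 481*π/2.
||u||_{H^1}^2 = (180/7 + 17*π) + (2880/7 + 481*π/2) = 3060/7 + 515*π/2.


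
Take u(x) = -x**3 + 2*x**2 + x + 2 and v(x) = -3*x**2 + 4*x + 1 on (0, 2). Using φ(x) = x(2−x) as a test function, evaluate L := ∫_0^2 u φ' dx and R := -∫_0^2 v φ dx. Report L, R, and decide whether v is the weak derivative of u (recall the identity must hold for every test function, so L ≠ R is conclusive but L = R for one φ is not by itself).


LHS = -28/15, RHS = -28/15. Yes, v = u' weakly.

u(x) = -x**3 + 2*x**2 + x + 2, classical derivative u'(x) = -3*x**2 + 4*x + 1.
φ(x) = x(2−x), so φ'(x) = 2 - 2*x.
Note φ(0) = φ(2) = 0, so the boundary term u·φ vanishes.
LHS = ∫_0^2 u(x) φ'(x) dx = ∫_0^2 (2*x^4 - 6*x^3 + 2*x^2 - 2*x + 4) dx. Term by term:
  ∫_0^2 2*x^4 dx = 64/5;  ∫_0^2 -6*x^3 dx = -24;  ∫_0^2 2*x^2 dx = 16/3;
  ∫_0^2 -2*x dx = -4;  ∫_0^2 4 dx = 8.
Sum: 64/5 − 24 + 16/3 − 4 + 8 = -28/15.
So LHS = -28/15.
∫_0^2 v(x) φ(x) dx = ∫_0^2 (3*x^4 - 10*x^3 + 7*x^2 + 2*x) dx. Term by term:
  ∫_0^2 3*x^4 dx = 96/5;  ∫_0^2 -10*x^3 dx = -40;  ∫_0^2 7*x^2 dx = 56/3;
  ∫_0^2 2*x dx = 4.
Sum: 96/5 − 40 + 56/3 + 4 = 28/15.
So RHS = -∫_0^2 v(x) φ(x) dx = -28/15.
LHS = RHS, so the identity holds for this test φ.
Moreover u is smooth here and v(x) = u'(x) = -3*x**2 + 4*x + 1 pointwise, so the identity holds for every test function. Hence v is the weak derivative of u.


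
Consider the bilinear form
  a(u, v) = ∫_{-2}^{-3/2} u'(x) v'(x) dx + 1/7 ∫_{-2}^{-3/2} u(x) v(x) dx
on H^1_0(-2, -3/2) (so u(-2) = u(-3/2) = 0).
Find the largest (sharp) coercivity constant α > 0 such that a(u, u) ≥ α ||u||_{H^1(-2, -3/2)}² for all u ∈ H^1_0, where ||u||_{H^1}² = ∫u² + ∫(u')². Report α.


α = (1 + 28*π^2)/(7*(1 + 4*π^2))

Coercivity of a(·,·) on H^1_0(-2, -3/2) means a(u, u) ≥ α ||u||_{H^1}² for every u ∈ H^1_0.
The interval has length L = 1/2, and Poincaré/coercivity depend only on L. Here a(u, u) = ∫(u')² + (1/7)·∫u².
Here 0 < c = 1/7 < 1. The condition a(u,u) ≥ α||u||_{H^1}² reads (1−α)∫(u')² ≥ (α−c)∫u². Any admissible α is ≤ 1 (rapidly oscillating u have ∫u²/∫(u')² → 0), and α = 1 would force 0 ≥ (1−c)∫u², impossible since c < 1; so 1−α > 0. By the sharp Poincaré inequality on H^1_0 of an interval of length L, ∫(u')² ≥ (π/L)²∫u² with equality for the first sine mode sin(π(x−x₀)/L) (x₀ the left endpoint), so the inequality holds for all u iff (1−α)(π/L)² ≥ α − c, i.e. α ≤ ((π/L)² + c)/((π/L)² + 1) = (1 + c(L/π)²)/(1 + (L/π)²). With (π/L)² = 4*π^2 and c = 1/7, the largest admissible constant is α = ((π/L)² + c)/((π/L)² + 1).
Simplifying, α = (1 + 28*π^2)/(7*(1 + 4*π^2)).


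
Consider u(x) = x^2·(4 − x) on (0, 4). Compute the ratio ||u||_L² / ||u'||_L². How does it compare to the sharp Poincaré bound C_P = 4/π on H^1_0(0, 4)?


||u||_L² / ||u'||_L² = 2*sqrt(14)/7 < C_P = 4/π.

u(x) = x^2·(4 − x), so u'(x) = x*(8 - 3*x).
u(x) = x^2·(4 − x) vanishes at x = 0 and x = 4, so u ∈ H^1_0(0, 4). Differentiate via the product rule and integrate the resulting polynomials term by term.
  ∫_0^4 u² dx = ∫_0^4 (x^6 - 8*x^5 + 16*x^4) dx. Term by term:
    ∫_0^4 x^6 dx = 16384/7;  ∫_0^4 -8*x^5 dx = -16384/3;  ∫_0^4 16*x^4 dx = 16384/5.
  Sum: 16384/7 − 16384/3 + 16384/5 = 16384/105.
  ∫_0^4 (u')² dx = ∫_0^4 (9*x^4 - 48*x^3 + 64*x^2) dx. Term by term:
    ∫_0^4 9*x^4 dx = 9216/5;  ∫_0^4 -48*x^3 dx = -3072;  ∫_0^4 64*x^2 dx = 4096/3.
  Sum: 9216/5 − 3072 + 4096/3 = 2048/15.
∫_0^4 u² dx = 16384/105, so ||u||_L² = 128*sqrt(105)/105.
∫_0^4 (u')² dx = 2048/15, so ||u'||_L² = 32*sqrt(30)/15.
Ratio ||u||_L² / ||u'||_L² = 2*sqrt(14)/7.
Sharp Poincaré constant on H^1_0(0, 4) is C_P = L/π = 4/π, achieved by sin(π/4·x).
A polynomial bump cannot attain the sharp Poincaré constant (only the first sine eigenfunction does), so the ratio is strictly less than C_P, consistent with ||u||_L² ≤ C_P ||u'||_L².


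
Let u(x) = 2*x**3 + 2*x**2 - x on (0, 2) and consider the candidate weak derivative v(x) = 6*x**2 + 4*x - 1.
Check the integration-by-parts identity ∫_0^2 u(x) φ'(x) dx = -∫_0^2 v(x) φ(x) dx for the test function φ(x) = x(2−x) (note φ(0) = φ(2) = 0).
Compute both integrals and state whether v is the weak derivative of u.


LHS = -68/5, RHS = -68/5. Yes, v = u' weakly.

u(x) = 2*x**3 + 2*x**2 - x, classical derivative u'(x) = 6*x**2 + 4*x - 1.
φ(x) = x(2−x), so φ'(x) = 2 - 2*x.
Note φ(0) = φ(2) = 0, so the boundary term u·φ vanishes.
LHS = ∫_0^2 u(x) φ'(x) dx = ∫_0^2 (-4*x^4 + 6*x^2 - 2*x) dx. Term by term:
  ∫_0^2 -4*x^4 dx = -128/5;  ∫_0^2 6*x^2 dx = 16;  ∫_0^2 -2*x dx = -4.
Sum: -128/5 + 16 − 4 = -68/5.
So LHS = -68/5.
∫_0^2 v(x) φ(x) dx = ∫_0^2 (-6*x^4 + 8*x^3 + 9*x^2 - 2*x) dx. Term by term:
  ∫_0^2 -6*x^4 dx = -192/5;  ∫_0^2 8*x^3 dx = 32;  ∫_0^2 9*x^2 dx = 24;
  ∫_0^2 -2*x dx = -4.
Sum: -192/5 + 32 + 24 − 4 = 68/5.
So RHS = -∫_0^2 v(x) φ(x) dx = -68/5.
LHS = RHS, so the identity holds for this test φ.
Moreover u is smooth here and v(x) = u'(x) = 6*x**2 + 4*x - 1 pointwise, so the identity holds for every test function. Hence v is the weak derivative of u.


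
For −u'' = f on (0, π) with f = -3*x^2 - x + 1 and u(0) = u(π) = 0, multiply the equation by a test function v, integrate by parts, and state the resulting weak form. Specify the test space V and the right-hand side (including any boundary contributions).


V = H^1_0(0, π) (so v(0) = v(π) = 0); weak form: ∫_0^π u'v' dx = ∫_0^π (-3*x^2 - x + 1) v dx for all v ∈ V.

Multiply both sides by a test function v and integrate from 0 to π:
  ∫_0^π −u''(x) v(x) dx = ∫_0^π f(x) v(x) dx.
Integrate the LHS by parts once:
  ∫_0^π −u'' v dx = −[u'(x) v(x)]_0^π + ∫_0^π u'(x) v'(x) dx.
Thus ∫_0^π u'(x) v'(x) dx = ∫_0^π f(x) v(x) dx + [u'(x) v(x)]_0^π.
Choose V so that boundary terms are either known or forced to vanish.
u is Dirichlet: u(0) = u(π) = 0. Let V = H^1_0(0, π); then v(0) = v(π) = 0, and [u' v]_0^π = 0.
Weak formulation: find u (satisfying any essential BC) such that ∫_0^π u'(x) v'(x) dx = ∫_0^π f v dx for all v ∈ V.
Substituting f(x) = -3*x^2 - x + 1, the right-hand side is ∫_0^π (-3*x^2 - x + 1) v dx.


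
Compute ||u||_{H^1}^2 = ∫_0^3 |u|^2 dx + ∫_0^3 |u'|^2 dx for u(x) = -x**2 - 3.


||u||_{H^1}^2 = 828/5

The H^1 norm (squared) on an interval (0, L) is
  ||u||_{H^1}^2 = ∫_0^L u(x)^2 dx + ∫_0^L u'(x)^2 dx.
Compute u'(x) = -2*x.
Then u(x)^2 = x**4 + 6*x**2 + 9 and u'(x)^2 = 4*x**2.
Integrate each monomial from 0 to 3 using ∫_0^3 c·x^n dx = c·3^(n+1)/(n+1):
  ∫_0^3 u(x)^2 dx = ∫_0^3 (x^4 + 6*x^2 + 9) dx. Term by term:
    ∫_0^3 x^4 dx = 243/5;  ∫_0^3 6*x^2 dx = 54;  ∫_0^3 9 dx = 27.
  Sum: 243/5 + 54 + 27 = 648/5.
  ∫_0^3 u'(x)^2 dx = ∫_0^3 (4*x^2) dx. Term by term:
    ∫_0^3 4*x^2 dx = 36.
Adding: ||u||_{H^1}^2 = 648/5 + 36 = 828/5.


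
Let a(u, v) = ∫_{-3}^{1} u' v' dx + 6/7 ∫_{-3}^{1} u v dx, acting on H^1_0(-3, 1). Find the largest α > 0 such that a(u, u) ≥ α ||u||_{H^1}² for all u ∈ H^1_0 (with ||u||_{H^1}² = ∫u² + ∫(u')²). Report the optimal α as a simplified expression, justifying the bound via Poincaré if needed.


α = (π^2 + 96/7)/(π^2 + 16)

Coercivity of a(·,·) on H^1_0(-3, 1) means a(u, u) ≥ α ||u||_{H^1}² for every u ∈ H^1_0.
The interval has length L = 4, and Poincaré/coercivity depend only on L. Here a(u, u) = ∫(u')² + (6/7)·∫u².
Here 0 < c = 6/7 < 1. The condition a(u,u) ≥ α||u||_{H^1}² reads (1−α)∫(u')² ≥ (α−c)∫u². Any admissible α is ≤ 1 (rapidly oscillating u have ∫u²/∫(u')² → 0), and α = 1 would force 0 ≥ (1−c)∫u², impossible since c < 1; so 1−α > 0. By the sharp Poincaré inequality on H^1_0 of an interval of length L, ∫(u')² ≥ (π/L)²∫u² with equality for the first sine mode sin(π(x−x₀)/L) (x₀ the left endpoint), so the inequality holds for all u iff (1−α)(π/L)² ≥ α − c, i.e. α ≤ ((π/L)² + c)/((π/L)² + 1) = (1 + c(L/π)²)/(1 + (L/π)²). With (π/L)² = π^2/16 and c = 6/7, the largest admissible constant is α = ((π/L)² + c)/((π/L)² + 1).
Simplifying, α = (π^2 + 96/7)/(π^2 + 16).


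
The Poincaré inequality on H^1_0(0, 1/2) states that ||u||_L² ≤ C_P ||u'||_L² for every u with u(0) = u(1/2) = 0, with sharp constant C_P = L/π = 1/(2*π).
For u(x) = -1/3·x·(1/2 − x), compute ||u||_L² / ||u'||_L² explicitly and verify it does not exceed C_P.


||u||_L² / ||u'||_L² = sqrt(10)/20 < C_P = 1/(2*π).

u(x) = -1/3·x·(1/2 − x), so u'(x) = 2*x/3 - 1/6.
u(x) = -1/3·x·(1/2 − x) vanishes at x = 0 and x = 1/2, so u ∈ H^1_0(0, 1/2). Differentiate via the product rule and integrate the resulting polynomials term by term.
  ∫_0^1/2 u² dx = ∫_0^1/2 (x^4/9 - x^3/9 + x^2/36) dx. Term by term:
    ∫_0^1/2 x^4/9 dx = 1/1440;  ∫_0^1/2 -x^3/9 dx = -1/576;  ∫_0^1/2 x^2/36 dx = 1/864.
  Sum: 1/1440 − 1/576 + 1/864 = 1/8640.
  ∫_0^1/2 (u')² dx = ∫_0^1/2 (4*x^2/9 - 2*x/9 + 1/36) dx. Term by term:
    ∫_0^1/2 4*x^2/9 dx = 1/54;  ∫_0^1/2 -2*x/9 dx = -1/36;  ∫_0^1/2 1/36 dx = 1/72.
  Sum: 1/54 − 1/36 + 1/72 = 1/216.
∫_0^1/2 u² dx = 1/8640, so ||u||_L² = sqrt(15)/360.
∫_0^1/2 (u')² dx = 1/216, so ||u'||_L² = sqrt(6)/36.
Ratio ||u||_L² / ||u'||_L² = sqrt(10)/20.
Sharp Poincaré constant on H^1_0(0, 1/2) is C_P = L/π = 1/(2*π), achieved by sin(2*π·x).
A polynomial bump cannot attain the sharp Poincaré constant (only the first sine eigenfunction does), so the ratio is strictly less than C_P, consistent with ||u||_L² ≤ C_P ||u'||_L².


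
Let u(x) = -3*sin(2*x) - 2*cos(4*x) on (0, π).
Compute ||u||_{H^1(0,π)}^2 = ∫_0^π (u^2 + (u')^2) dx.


||u||_{H^1(0,π)}^2 = 113*π/2

u'(x) = 8*sin(4*x) - 6*cos(2*x).
Expand u² and (u')² and integrate term by term on (0, π), using: for integers n ≥ 1, ∫_0^π sin²(nx) dx = ∫_0^π cos²(nx) dx = π/2; for n ≠ n', ∫_0^π sin(nx)sin(n'x) dx = ∫_0^π cos(nx)cos(n'x) dx = 0; and by product-to-sum, ∫_0^π sin(nx)cos(n'x) dx = ½∫_0^π [sin((n+n')x) + sin((n−n')x)] dx, which is 0 when n+n' is even and 2n/(n²−n'²) when n+n' is odd (it need not vanish on (0, π)).
  u² squared terms: (-3)²·∫sin(2x)² dx = 9·π/2 = 9*π/2;  (-2)²·∫cos(4x)² dx = 4·π/2 = 2*π.
  u² cross terms: 2·(-3)·(-2)·∫sin(2x)·cos(4x) dx = 12·(0) = 0.
  So ∫_0^π u² dx = 9*π/2 + 2*π + 0 = 13*π/2.
  (u')² squared terms: (-6)²·∫cos(2x)² dx = 36·π/2 = 18*π;  (8)²·∫sin(4x)² dx = 64·π/2 = 32*π.
  (u')² cross terms: 2·(-6)·(8)·∫cos(2x)·sin(4x) dx = -96·(0) = 0.
  So ∫_0^π (u')² dx = 18*π + 32*π + 0 = 50*π.
||u||_{H^1}^2 = (13*π/2) + (50*π) = 113*π/2.


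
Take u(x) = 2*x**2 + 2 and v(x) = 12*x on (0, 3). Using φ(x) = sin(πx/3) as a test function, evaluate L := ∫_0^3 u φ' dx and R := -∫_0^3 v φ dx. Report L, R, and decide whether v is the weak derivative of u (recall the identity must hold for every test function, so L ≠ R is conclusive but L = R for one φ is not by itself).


LHS = -36/π, RHS = -108/π. No, v is not the weak derivative of u.

u(x) = 2*x**2 + 2, classical derivative u'(x) = 4*x.
φ(x) = sin(πx/3), so φ'(x) = π*cos(π*x/3)/3.
Note φ(0) = φ(3) = 0, so the boundary term u·φ vanishes.
LHS = ∫_0^3 u(x) φ'(x) dx = ∫_0^3 (2*π*x^2*cos(π*x/3)/3 + 2*π*cos(π*x/3)/3) dx. Term by term:
  ∫_0^3 2*π*cos(π*x/3)/3 dx = 0;  ∫_0^3 2*π*x^2*cos(π*x/3)/3 dx = -36/π.
Sum: 0 − 36/π = -36/π.
So LHS = -36/π.
∫_0^3 v(x) φ(x) dx = ∫_0^3 (12*x*sin(π*x/3)) dx. Term by term:
  ∫_0^3 12*x*sin(π*x/3) dx = 108/π.
So RHS = -∫_0^3 v(x) φ(x) dx = -108/π.
LHS − RHS = 72/π ≠ 0, so the identity fails.
(For a valid weak derivative the identity must hold for EVERY test function, in particular this one. The failure shows v is NOT the weak derivative of u.)
Correct weak derivative would be u'(x) = 4*x.


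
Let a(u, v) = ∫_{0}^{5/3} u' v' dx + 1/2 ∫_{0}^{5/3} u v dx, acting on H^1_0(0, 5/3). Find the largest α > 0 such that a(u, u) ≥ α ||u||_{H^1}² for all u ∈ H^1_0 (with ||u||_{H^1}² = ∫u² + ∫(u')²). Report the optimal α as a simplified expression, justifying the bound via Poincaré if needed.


α = (25 + 18*π^2)/(2*(25 + 9*π^2))

Coercivity of a(·,·) on H^1_0(0, 5/3) means a(u, u) ≥ α ||u||_{H^1}² for every u ∈ H^1_0.
The interval has length L = 5/3, and Poincaré/coercivity depend only on L. Here a(u, u) = ∫(u')² + (1/2)·∫u².
Here 0 < c = 1/2 < 1. The condition a(u,u) ≥ α||u||_{H^1}² reads (1−α)∫(u')² ≥ (α−c)∫u². Any admissible α is ≤ 1 (rapidly oscillating u have ∫u²/∫(u')² → 0), and α = 1 would force 0 ≥ (1−c)∫u², impossible since c < 1; so 1−α > 0. By the sharp Poincaré inequality on H^1_0 of an interval of length L, ∫(u')² ≥ (π/L)²∫u² with equality for the first sine mode sin(π(x−x₀)/L) (x₀ the left endpoint), so the inequality holds for all u iff (1−α)(π/L)² ≥ α − c, i.e. α ≤ ((π/L)² + c)/((π/L)² + 1) = (1 + c(L/π)²)/(1 + (L/π)²). With (π/L)² = 9*π^2/25 and c = 1/2, the largest admissible constant is α = ((π/L)² + c)/((π/L)² + 1).
Simplifying, α = (25 + 18*π^2)/(2*(25 + 9*π^2)).


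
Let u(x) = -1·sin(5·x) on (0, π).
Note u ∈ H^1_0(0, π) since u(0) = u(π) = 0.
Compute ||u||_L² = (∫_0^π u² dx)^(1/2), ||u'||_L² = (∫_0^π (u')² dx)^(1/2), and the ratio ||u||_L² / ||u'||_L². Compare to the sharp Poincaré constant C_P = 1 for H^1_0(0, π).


||u||_L² / ||u'||_L² = 1/5 < C_P = 1.

u(x) = -1·sin(5·x), so u'(x) = -5*cos(5*x).
Writing u(x) = A·sin(kπx/L) with A = -1 and k = 5, use ∫_0^L sin²(kπx/L) dx = L/2 and ∫_0^L cos²(kπx/L) dx = L/2.
u² = 1·sin²(5·x) and (u')² = 25·cos²(5·x), and each of sin², cos² integrates to L/2 = π/2 over (0, π).
∫_0^π u² dx = π/2, so ||u||_L² = sqrt(2)*sqrt(π)/2.
∫_0^π (u')² dx = 25*π/2, so ||u'||_L² = 5*sqrt(2)*sqrt(π)/2.
Ratio ||u||_L² / ||u'||_L² = 1/5.
Sharp Poincaré constant on H^1_0(0, π) is C_P = L/π = 1, achieved by sin(x).
This is the k = 5 harmonic; the ratio L/(kπ) is strictly less than C_P = L/π, consistent with the sharp inequality ||u||_L² ≤ C_P ||u'||_L².


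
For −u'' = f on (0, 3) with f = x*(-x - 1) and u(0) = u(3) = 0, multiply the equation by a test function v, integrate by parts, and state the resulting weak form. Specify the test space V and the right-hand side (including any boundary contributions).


V = H^1_0(0, 3) (so v(0) = v(3) = 0); weak form: ∫_0^3 u'v' dx = ∫_0^3 (x*(-x - 1)) v dx for all v ∈ V.

Multiply both sides by a test function v and integrate from 0 to 3:
  ∫_0^3 −u''(x) v(x) dx = ∫_0^3 f(x) v(x) dx.
Integrate the LHS by parts once:
  ∫_0^3 −u'' v dx = −[u'(x) v(x)]_0^3 + ∫_0^3 u'(x) v'(x) dx.
Thus ∫_0^3 u'(x) v'(x) dx = ∫_0^3 f(x) v(x) dx + [u'(x) v(x)]_0^3.
Choose V so that boundary terms are either known or forced to vanish.
u is Dirichlet: u(0) = u(3) = 0. Let V = H^1_0(0, 3); then v(0) = v(3) = 0, and [u' v]_0^3 = 0.
Weak formulation: find u (satisfying any essential BC) such that ∫_0^3 u'(x) v'(x) dx = ∫_0^3 f v dx for all v ∈ V.
Substituting f(x) = x*(-x - 1), the right-hand side is ∫_0^3 (x*(-x - 1)) v dx.


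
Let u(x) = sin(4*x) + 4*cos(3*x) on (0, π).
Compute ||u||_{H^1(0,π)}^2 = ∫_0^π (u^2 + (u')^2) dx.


||u||_{H^1(0,π)}^2 = 640/7 + 177*π/2

u'(x) = -12*sin(3*x) + 4*cos(4*x).
Expand u² and (u')² and integrate term by term on (0, π), using: for integers n ≥ 1, ∫_0^π sin²(nx) dx = ∫_0^π cos²(nx) dx = π/2; for n ≠ n', ∫_0^π sin(nx)sin(n'x) dx = ∫_0^π cos(nx)cos(n'x) dx = 0; and by product-to-sum, ∫_0^π sin(nx)cos(n'x) dx = ½∫_0^π [sin((n+n')x) + sin((n−n')x)] dx, which is 0 when n+n' is even and 2n/(n²−n'²) when n+n' is odd (it need not vanish on (0, π)).
  u² squared terms: (4)²·∫cos(3x)² dx = 16·π/2 = 8*π;  (1)²·∫sin(4x)² dx = 1·π/2 = π/2.
  u² cross terms: 2·(4)·(1)·∫cos(3x)·sin(4x) dx = 8·(8/7) = 64/7.
  So ∫_0^π u² dx = 8*π + π/2 + 64/7 = 64/7 + 17*π/2.
  (u')² squared terms: (-12)²·∫sin(3x)² dx = 144·π/2 = 72*π;  (4)²·∫cos(4x)² dx = 16·π/2 = 8*π.
  (u')² cross terms: 2·(-12)·(4)·∫sin(3x)·cos(4x) dx = -96·(-6/7) = 576/7.
  So ∫_0^π (u')² dx = 72*π + 8*π + 576/7 = 576/7 + 80*π.
||u||_{H^1}^2 = (64/7 + 17*π/2) + (576/7 + 80*π) = 640/7 + 177*π/2.


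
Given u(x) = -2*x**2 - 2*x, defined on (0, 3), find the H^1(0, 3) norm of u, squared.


||u||_{H^1}^2 = 3102/5

The H^1 norm (squared) on an interval (0, L) is
  ||u||_{H^1}^2 = ∫_0^L u(x)^2 dx + ∫_0^L u'(x)^2 dx.
Compute u'(x) = -4*x - 2.
Then u(x)^2 = 4*x**4 + 8*x**3 + 4*x**2 and u'(x)^2 = 16*x**2 + 16*x + 4.
Integrate each monomial from 0 to 3 using ∫_0^3 c·x^n dx = c·3^(n+1)/(n+1):
  ∫_0^3 u(x)^2 dx = ∫_0^3 (4*x^4 + 8*x^3 + 4*x^2) dx. Term by term:
    ∫_0^3 4*x^4 dx = 972/5;  ∫_0^3 8*x^3 dx = 162;  ∫_0^3 4*x^2 dx = 36.
  Sum: 972/5 + 162 + 36 = 1962/5.
  ∫_0^3 u'(x)^2 dx = ∫_0^3 (16*x^2 + 16*x + 4) dx. Term by term:
    ∫_0^3 16*x^2 dx = 144;  ∫_0^3 16*x dx = 72;  ∫_0^3 4 dx = 12.
  Sum: 144 + 72 + 12 = 228.
Adding: ||u||_{H^1}^2 = 1962/5 + 228 = 3102/5.


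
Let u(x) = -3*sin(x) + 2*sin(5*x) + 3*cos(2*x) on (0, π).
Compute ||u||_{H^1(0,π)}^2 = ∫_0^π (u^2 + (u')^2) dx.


||u||_{H^1(0,π)}^2 = 620/7 + 167*π/2

u'(x) = -6*sin(2*x) - 3*cos(x) + 10*cos(5*x).
Expand u² and (u')² and integrate term by term on (0, π), using: for integers n ≥ 1, ∫_0^π sin²(nx) dx = ∫_0^π cos²(nx) dx = π/2; for n ≠ n', ∫_0^π sin(nx)sin(n'x) dx = ∫_0^π cos(nx)cos(n'x) dx = 0; and by product-to-sum, ∫_0^π sin(nx)cos(n'x) dx = ½∫_0^π [sin((n+n')x) + sin((n−n')x)] dx, which is 0 when n+n' is even and 2n/(n²−n'²) when n+n' is odd (it need not vanish on (0, π)).
  u² squared terms: (-3)²·∫sin(x)² dx = 9·π/2 = 9*π/2;  (2)²·∫sin(5x)² dx = 4·π/2 = 2*π;  (3)²·∫cos(2x)² dx = 9·π/2 = 9*π/2.
  u² cross terms: 2·(-3)·(2)·∫sin(x)·sin(5x) dx = -12·(0) = 0;  2·(-3)·(3)·∫sin(x)·cos(2x) dx = -18·(-2/3) = 12;  2·(2)·(3)·∫sin(5x)·cos(2x) dx = 12·(10/21) = 40/7.
  So ∫_0^π u² dx = 9*π/2 + 2*π + 9*π/2 + 0 + 12 + 40/7 = 124/7 + 11*π.
  (u')² squared terms: (-6)²·∫sin(2x)² dx = 36·π/2 = 18*π;  (-3)²·∫cos(x)² dx = 9·π/2 = 9*π/2;  (10)²·∫cos(5x)² dx = 100·π/2 = 50*π.
  (u')² cross terms: 2·(-6)·(-3)·∫sin(2x)·cos(x) dx = 36·(4/3) = 48;  2·(-6)·(10)·∫sin(2x)·cos(5x) dx = -120·(-4/21) = 160/7;  2·(-3)·(10)·∫cos(x)·cos(5x) dx = -60·(0) = 0.
  So ∫_0^π (u')² dx = 18*π + 9*π/2 + 50*π + 48 + 160/7 + 0 = 496/7 + 145*π/2.
||u||_{H^1}^2 = (124/7 + 11*π) + (496/7 + 145*π/2) = 620/7 + 167*π/2.


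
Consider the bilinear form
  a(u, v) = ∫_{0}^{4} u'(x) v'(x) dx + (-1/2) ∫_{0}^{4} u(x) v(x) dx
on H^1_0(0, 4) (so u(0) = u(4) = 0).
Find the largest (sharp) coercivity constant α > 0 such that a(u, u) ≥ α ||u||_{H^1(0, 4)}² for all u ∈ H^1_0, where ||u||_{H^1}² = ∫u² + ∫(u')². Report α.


α = (-8 + π^2)/(π^2 + 16)

Coercivity of a(·,·) on H^1_0(0, 4) means a(u, u) ≥ α ||u||_{H^1}² for every u ∈ H^1_0.
The interval has length L = 4, and Poincaré/coercivity depend only on L. Here a(u, u) = ∫(u')² + (-1/2)·∫u².
Here c = -1/2 < 0 with |c| < (π/L)² = π^2/16, so coercivity still holds. The condition a(u,u) ≥ α||u||_{H^1}² reads (1−α)∫(u')² ≥ (α−c)∫u². Any admissible α is ≤ 1 (rapidly oscillating u have ∫u²/∫(u')² → 0), and α = 1 would force 0 ≥ (1−c)∫u², impossible since c < 1; so 1−α > 0. By the sharp Poincaré inequality on H^1_0 of an interval of length L, ∫(u')² ≥ (π/L)²∫u² with equality for the first sine mode sin(π(x−x₀)/L) (x₀ the left endpoint), so the inequality holds for all u iff (1−α)(π/L)² ≥ α − c, i.e. α ≤ ((π/L)² + c)/((π/L)² + 1) = (1 + c(L/π)²)/(1 + (L/π)²). (Direct route, valid since c ≤ 0: Poincaré gives c∫u² ≥ c(L/π)²∫(u')², so a(u,u) ≥ (1 + c(L/π)²)∫(u')², while ||u||_{H^1}² ≤ (1 + (L/π)²)∫(u')²; dividing yields the same α.) With (π/L)² = π^2/16 and c = -1/2, the largest admissible constant is α = ((π/L)² + c)/((π/L)² + 1).
Simplifying, α = (-8 + π^2)/(π^2 + 16).


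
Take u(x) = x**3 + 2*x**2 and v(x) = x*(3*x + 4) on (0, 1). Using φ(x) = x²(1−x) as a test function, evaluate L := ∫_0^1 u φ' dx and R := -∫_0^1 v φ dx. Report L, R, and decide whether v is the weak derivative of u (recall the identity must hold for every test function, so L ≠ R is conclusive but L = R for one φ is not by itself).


LHS = -3/10, RHS = -3/10. Yes, v = u' weakly.

u(x) = x**3 + 2*x**2, classical derivative u'(x) = 3*x**2 + 4*x.
φ(x) = x²(1−x), so φ'(x) = x*(2 - 3*x).
Note φ(0) = φ(1) = 0, so the boundary term u·φ vanishes.
LHS = ∫_0^1 u(x) φ'(x) dx = ∫_0^1 (-3*x^5 - 4*x^4 + 4*x^3) dx. Term by term:
  ∫_0^1 -3*x^5 dx = -1/2;  ∫_0^1 -4*x^4 dx = -4/5;  ∫_0^1 4*x^3 dx = 1.
Sum: -1/2 − 4/5 + 1 = -3/10.
So LHS = -3/10.
∫_0^1 v(x) φ(x) dx = ∫_0^1 (-3*x^5 - x^4 + 4*x^3) dx. Term by term:
  ∫_0^1 -3*x^5 dx = -1/2;  ∫_0^1 -x^4 dx = -1/5;  ∫_0^1 4*x^3 dx = 1.
Sum: -1/2 − 1/5 + 1 = 3/10.
So RHS = -∫_0^1 v(x) φ(x) dx = -3/10.
LHS = RHS, so the identity holds for this test φ.
Moreover u is smooth here and v(x) = u'(x) = 3*x**2 + 4*x pointwise, so the identity holds for every test function. Hence v is the weak derivative of u.


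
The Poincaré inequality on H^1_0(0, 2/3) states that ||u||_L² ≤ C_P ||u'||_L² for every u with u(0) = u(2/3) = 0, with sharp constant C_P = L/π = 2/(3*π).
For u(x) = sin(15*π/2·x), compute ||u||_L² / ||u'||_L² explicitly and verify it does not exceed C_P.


||u||_L² / ||u'||_L² = 2/(15*π) < C_P = 2/(3*π).

u(x) = sin(15*π/2·x), so u'(x) = 15*π*cos(15*π*x/2)/2.
Writing u(x) = A·sin(kπx/L) with A = 1 and k = 5, use ∫_0^L sin²(kπx/L) dx = L/2 and ∫_0^L cos²(kπx/L) dx = L/2.
u² = 1·sin²(15*π/2·x) and (u')² = 225*π^2/4·cos²(15*π/2·x), and each of sin², cos² integrates to L/2 = 1/3 over (0, 2/3).
∫_0^2/3 u² dx = 1/3, so ||u||_L² = sqrt(3)/3.
∫_0^2/3 (u')² dx = 75*π^2/4, so ||u'||_L² = 5*sqrt(3)*π/2.
Ratio ||u||_L² / ||u'||_L² = 2/(15*π).
Sharp Poincaré constant on H^1_0(0, 2/3) is C_P = L/π = 2/(3*π), achieved by sin(3*π/2·x).
This is the k = 5 harmonic; the ratio L/(kπ) is strictly less than C_P = L/π, consistent with the sharp inequality ||u||_L² ≤ C_P ||u'||_L².


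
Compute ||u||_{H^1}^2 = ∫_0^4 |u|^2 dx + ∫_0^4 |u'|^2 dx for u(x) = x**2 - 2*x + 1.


||u||_{H^1}^2 = 1292/15

The H^1 norm (squared) on an interval (0, L) is
  ||u||_{H^1}^2 = ∫_0^L u(x)^2 dx + ∫_0^L u'(x)^2 dx.
Compute u'(x) = 2*x - 2.
Then u(x)^2 = x**4 - 4*x**3 + 6*x**2 - 4*x + 1 and u'(x)^2 = 4*x**2 - 8*x + 4.
Integrate each monomial from 0 to 4 using ∫_0^4 c·x^n dx = c·4^(n+1)/(n+1):
  ∫_0^4 u(x)^2 dx = ∫_0^4 (x^4 - 4*x^3 + 6*x^2 - 4*x + 1) dx. Term by term:
    ∫_0^4 x^4 dx = 1024/5;  ∫_0^4 -4*x^3 dx = -256;  ∫_0^4 6*x^2 dx = 128;
    ∫_0^4 -4*x dx = -32;  ∫_0^4 1 dx = 4.
  Sum: 1024/5 − 256 + 128 − 32 + 4 = 244/5.
  ∫_0^4 u'(x)^2 dx = ∫_0^4 (4*x^2 - 8*x + 4) dx. Term by term:
    ∫_0^4 4*x^2 dx = 256/3;  ∫_0^4 -8*x dx = -64;  ∫_0^4 4 dx = 16.
  Sum: 256/3 − 64 + 16 = 112/3.
Adding: ||u||_{H^1}^2 = 244/5 + 112/3 = 1292/15.


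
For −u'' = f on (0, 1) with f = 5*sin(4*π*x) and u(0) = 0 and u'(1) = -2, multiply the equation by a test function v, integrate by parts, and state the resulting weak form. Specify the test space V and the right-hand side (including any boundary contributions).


V = {v ∈ H^1(0, 1) : v(0) = 0} (test functions vanish at x = 0 where u is specified); weak form: ∫_0^1 u'v' dx = ∫_0^1 (5*sin(4*π*x)) v dx − 2·v(1) for all v ∈ V.

Multiply both sides by a test function v and integrate from 0 to 1:
  ∫_0^1 −u''(x) v(x) dx = ∫_0^1 f(x) v(x) dx.
Integrate the LHS by parts once:
  ∫_0^1 −u'' v dx = −[u'(x) v(x)]_0^1 + ∫_0^1 u'(x) v'(x) dx.
Thus ∫_0^1 u'(x) v'(x) dx = ∫_0^1 f(x) v(x) dx + [u'(x) v(x)]_0^1.
Choose V so that boundary terms are either known or forced to vanish.
Mixed BC: u(0) = 0 (Dirichlet) and u'(1) = -2 (Neumann). Define V = {v ∈ H^1(0, 1) : v(0) = 0}. Then [u' v]_0^1 = u'(1)·v(1) − u'(0)·0 = − 2·v(1).
Weak formulation: find u (satisfying any essential BC) such that ∫_0^1 u'(x) v'(x) dx = ∫_0^1 f v dx − 2·v(1) for all v ∈ V (Dirichlet at 0 absorbed into V; Neumann datum at x = 1 contributes the boundary term).
Substituting f(x) = 5*sin(4*π*x), the right-hand side is ∫_0^1 (5*sin(4*π*x)) v dx − 2·v(1).


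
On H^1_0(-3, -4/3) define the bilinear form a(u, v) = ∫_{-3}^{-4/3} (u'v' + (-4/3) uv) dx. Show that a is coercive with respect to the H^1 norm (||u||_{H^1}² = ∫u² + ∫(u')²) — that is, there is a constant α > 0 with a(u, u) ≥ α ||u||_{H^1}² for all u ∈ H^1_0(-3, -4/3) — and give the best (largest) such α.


α = (-100 + 27*π^2)/(3*(25 + 9*π^2))

Coercivity of a(·,·) on H^1_0(-3, -4/3) means a(u, u) ≥ α ||u||_{H^1}² for every u ∈ H^1_0.
The interval has length L = 5/3, and Poincaré/coercivity depend only on L. Here a(u, u) = ∫(u')² + (-4/3)·∫u².
Here c = -4/3 < 0 with |c| < (π/L)² = 9*π^2/25, so coercivity still holds. The condition a(u,u) ≥ α||u||_{H^1}² reads (1−α)∫(u')² ≥ (α−c)∫u². Any admissible α is ≤ 1 (rapidly oscillating u have ∫u²/∫(u')² → 0), and α = 1 would force 0 ≥ (1−c)∫u², impossible since c < 1; so 1−α > 0. By the sharp Poincaré inequality on H^1_0 of an interval of length L, ∫(u')² ≥ (π/L)²∫u² with equality for the first sine mode sin(π(x−x₀)/L) (x₀ the left endpoint), so the inequality holds for all u iff (1−α)(π/L)² ≥ α − c, i.e. α ≤ ((π/L)² + c)/((π/L)² + 1) = (1 + c(L/π)²)/(1 + (L/π)²). (Direct route, valid since c ≤ 0: Poincaré gives c∫u² ≥ c(L/π)²∫(u')², so a(u,u) ≥ (1 + c(L/π)²)∫(u')², while ||u||_{H^1}² ≤ (1 + (L/π)²)∫(u')²; dividing yields the same α.) With (π/L)² = 9*π^2/25 and c = -4/3, the largest admissible constant is α = ((π/L)² + c)/((π/L)² + 1).
Simplifying, α = (-100 + 27*π^2)/(3*(25 + 9*π^2)).
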